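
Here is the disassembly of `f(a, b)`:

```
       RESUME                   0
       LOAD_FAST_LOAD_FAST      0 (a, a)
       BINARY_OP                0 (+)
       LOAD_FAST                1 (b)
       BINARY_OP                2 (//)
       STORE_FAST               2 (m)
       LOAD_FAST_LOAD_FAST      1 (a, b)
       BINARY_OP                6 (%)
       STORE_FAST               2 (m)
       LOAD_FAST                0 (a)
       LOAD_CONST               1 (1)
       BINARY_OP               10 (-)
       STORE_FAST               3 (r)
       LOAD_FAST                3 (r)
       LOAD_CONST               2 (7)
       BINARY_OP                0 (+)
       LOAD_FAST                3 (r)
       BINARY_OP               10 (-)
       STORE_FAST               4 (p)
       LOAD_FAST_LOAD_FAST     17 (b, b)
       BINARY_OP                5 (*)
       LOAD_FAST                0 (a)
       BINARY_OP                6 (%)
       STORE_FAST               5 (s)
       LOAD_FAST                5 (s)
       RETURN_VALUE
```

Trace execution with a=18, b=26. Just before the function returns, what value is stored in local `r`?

17

LOAD_FAST_LOAD_FAST a,a → push 18,18. Stack: [18, 18]
BINARY_OP + → 18 + 18 = 36. Stack: [36]
LOAD_FAST b → push 26. Stack: [36, 26]
BINARY_OP // → 36 // 26 = 1. Stack: [1]
STORE_FAST m → m=1. Stack: []
LOAD_FAST_LOAD_FAST a,b → push 18,26. Stack: [18, 26]
BINARY_OP % → 18 % 26 = 18. Stack: [18]
STORE_FAST m → m=18. Stack: []
LOAD_FAST a → push 18. Stack: [18]
LOAD_CONST → push 1. Stack: [18, 1]
BINARY_OP - → 18 - 1 = 17. Stack: [17]
STORE_FAST r → r=17. Stack: []
LOAD_FAST r → push 17. Stack: [17]
LOAD_CONST → push 7. Stack: [17, 7]
BINARY_OP + → 17 + 7 = 24. Stack: [24]
LOAD_FAST r → push 17. Stack: [24, 17]
BINARY_OP - → 24 - 17 = 7. Stack: [7]
STORE_FAST p → p=7. Stack: []
LOAD_FAST_LOAD_FAST b,b → push 26,26. Stack: [26, 26]
BINARY_OP * → 26 * 26 = 676. Stack: [676]
LOAD_FAST a → push 18. Stack: [676, 18]
BINARY_OP % → 676 % 18 = 10. Stack: [10]
STORE_FAST s → s=10. Stack: []
LOAD_FAST s → push 10. Stack: [10]
RETURN_VALUE → return 10.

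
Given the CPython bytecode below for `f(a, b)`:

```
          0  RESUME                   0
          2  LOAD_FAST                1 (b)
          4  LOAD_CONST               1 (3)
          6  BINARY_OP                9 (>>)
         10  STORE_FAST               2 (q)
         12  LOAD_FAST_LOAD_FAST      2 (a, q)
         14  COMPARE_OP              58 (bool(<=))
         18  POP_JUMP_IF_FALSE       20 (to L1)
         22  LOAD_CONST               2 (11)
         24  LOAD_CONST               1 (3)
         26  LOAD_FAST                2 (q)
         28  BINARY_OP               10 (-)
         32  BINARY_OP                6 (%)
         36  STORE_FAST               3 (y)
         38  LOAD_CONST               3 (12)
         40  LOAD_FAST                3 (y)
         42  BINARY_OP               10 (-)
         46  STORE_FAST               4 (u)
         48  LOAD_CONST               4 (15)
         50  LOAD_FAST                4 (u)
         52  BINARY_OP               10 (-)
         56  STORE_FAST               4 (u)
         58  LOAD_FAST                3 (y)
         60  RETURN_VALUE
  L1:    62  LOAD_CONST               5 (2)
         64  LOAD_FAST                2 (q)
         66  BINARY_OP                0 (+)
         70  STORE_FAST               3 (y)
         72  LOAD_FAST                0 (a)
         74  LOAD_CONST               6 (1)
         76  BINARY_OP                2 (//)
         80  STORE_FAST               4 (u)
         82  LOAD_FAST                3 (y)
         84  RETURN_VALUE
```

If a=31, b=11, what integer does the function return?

3

LOAD_FAST b → push 11. Stack: [11]
LOAD_CONST → push 3. Stack: [11, 3]
BINARY_OP >> → 11 >> 3 = 1. Stack: [1]
STORE_FAST q → q=1. Stack: []
LOAD_FAST_LOAD_FAST a,q → push 31,1. Stack: [31, 1]
COMPARE_OP bool(<=) → 31 vs 1 = False. Stack: [False]
POP_JUMP_IF_FALSE → pop False; jump. Stack: []
LOAD_CONST → push 2. Stack: [2]
LOAD_FAST q → push 1. Stack: [2, 1]
BINARY_OP + → 2 + 1 = 3. Stack: [3]
STORE_FAST y → y=3. Stack: []
LOAD_FAST a → push 31. Stack: [31]
LOAD_CONST → push 1. Stack: [31, 1]
BINARY_OP // → 31 // 1 = 31. Stack: [31]
STORE_FAST u → u=31. Stack: []
LOAD_FAST y → push 3. Stack: [3]
RETURN_VALUE → return 3.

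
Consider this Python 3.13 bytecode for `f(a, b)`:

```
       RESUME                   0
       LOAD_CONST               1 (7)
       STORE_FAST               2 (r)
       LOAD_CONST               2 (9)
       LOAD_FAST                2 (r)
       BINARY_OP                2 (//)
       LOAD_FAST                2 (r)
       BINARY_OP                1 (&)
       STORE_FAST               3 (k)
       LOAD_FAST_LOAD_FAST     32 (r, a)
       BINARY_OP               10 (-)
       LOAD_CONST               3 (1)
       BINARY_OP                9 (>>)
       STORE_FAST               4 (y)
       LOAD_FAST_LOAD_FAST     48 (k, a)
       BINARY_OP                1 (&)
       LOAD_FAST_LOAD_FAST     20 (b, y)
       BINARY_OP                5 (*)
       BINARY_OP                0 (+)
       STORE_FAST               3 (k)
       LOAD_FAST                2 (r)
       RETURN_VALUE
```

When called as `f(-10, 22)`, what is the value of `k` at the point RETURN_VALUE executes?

LOAD_CONST → push 7. Stack: [7]
STORE_FAST r → r=7. Stack: []
LOAD_CONST → push 9. Stack: [9]
LOAD_FAST r → push 7. Stack: [9, 7]
BINARY_OP // → 9 // 7 = 1. Stack: [1]
LOAD_FAST r → push 7. Stack: [1, 7]
BINARY_OP & → 1 & 7 = 1. Stack: [1]
STORE_FAST k → k=1. Stack: []
LOAD_FAST_LOAD_FAST r,a → push 7,-10. Stack: [7, -10]
BINARY_OP - → 7 - -10 = 17. Stack: [17]
LOAD_CONST → push 1. Stack: [17, 1]
BINARY_OP >> → 17 >> 1 = 8. Stack: [8]
STORE_FAST y → y=8. Stack: []
LOAD_FAST_LOAD_FAST k,a → push 1,-10. Stack: [1, -10]
BINARY_OP & → 1 & -10 = 0. Stack: [0]
LOAD_FAST_LOAD_FAST b,y → push 22,8. Stack: [0, 22, 8]
BINARY_OP * → 22 * 8 = 176. Stack: [0, 176]
BINARY_OP + → 0 + 176 = 176. Stack: [176]
STORE_FAST k → k=176. Stack: []
LOAD_FAST r → push 7. Stack: [7]
RETURN_VALUE → return 7.

176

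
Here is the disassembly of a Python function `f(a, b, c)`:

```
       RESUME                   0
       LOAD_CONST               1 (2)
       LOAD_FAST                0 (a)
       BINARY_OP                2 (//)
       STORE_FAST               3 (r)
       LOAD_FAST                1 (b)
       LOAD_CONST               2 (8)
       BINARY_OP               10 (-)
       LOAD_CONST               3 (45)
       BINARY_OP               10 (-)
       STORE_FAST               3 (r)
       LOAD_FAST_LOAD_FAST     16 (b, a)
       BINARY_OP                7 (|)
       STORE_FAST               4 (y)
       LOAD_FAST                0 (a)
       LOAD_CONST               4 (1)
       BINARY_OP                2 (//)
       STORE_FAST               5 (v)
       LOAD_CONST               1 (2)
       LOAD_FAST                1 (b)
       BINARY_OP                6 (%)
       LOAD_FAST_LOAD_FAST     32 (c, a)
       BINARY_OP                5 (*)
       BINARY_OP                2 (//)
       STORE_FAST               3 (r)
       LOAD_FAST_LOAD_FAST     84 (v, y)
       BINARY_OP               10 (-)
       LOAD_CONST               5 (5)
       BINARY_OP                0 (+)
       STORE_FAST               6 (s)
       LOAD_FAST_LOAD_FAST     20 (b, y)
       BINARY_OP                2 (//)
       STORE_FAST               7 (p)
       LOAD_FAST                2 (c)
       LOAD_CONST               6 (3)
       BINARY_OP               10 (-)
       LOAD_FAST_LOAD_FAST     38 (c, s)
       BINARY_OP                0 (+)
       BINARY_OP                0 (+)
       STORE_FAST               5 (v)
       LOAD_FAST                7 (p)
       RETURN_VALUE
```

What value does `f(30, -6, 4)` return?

3

LOAD_CONST → push 2. Stack: [2]
LOAD_FAST a → push 30. Stack: [2, 30]
BINARY_OP // → 2 // 30 = 0. Stack: [0]
STORE_FAST r → r=0. Stack: []
LOAD_FAST b → push -6. Stack: [-6]
LOAD_CONST → push 8. Stack: [-6, 8]
BINARY_OP - → -6 - 8 = -14. Stack: [-14]
LOAD_CONST → push 45. Stack: [-14, 45]
BINARY_OP - → -14 - 45 = -59. Stack: [-59]
STORE_FAST r → r=-59. Stack: []
LOAD_FAST_LOAD_FAST b,a → push -6,30. Stack: [-6, 30]
BINARY_OP | → -6 | 30 = -2. Stack: [-2]
STORE_FAST y → y=-2. Stack: []
LOAD_FAST a → push 30. Stack: [30]
LOAD_CONST → push 1. Stack: [30, 1]
BINARY_OP // → 30 // 1 = 30. Stack: [30]
STORE_FAST v → v=30. Stack: []
LOAD_CONST → push 2. Stack: [2]
LOAD_FAST b → push -6. Stack: [2, -6]
BINARY_OP % → 2 % -6 = -4. Stack: [-4]
LOAD_FAST_LOAD_FAST c,a → push 4,30. Stack: [-4, 4, 30]
BINARY_OP * → 4 * 30 = 120. Stack: [-4, 120]
BINARY_OP // → -4 // 120 = -1. Stack: [-1]
STORE_FAST r → r=-1. Stack: []
LOAD_FAST_LOAD_FAST v,y → push 30,-2. Stack: [30, -2]
BINARY_OP - → 30 - -2 = 32. Stack: [32]
LOAD_CONST → push 5. Stack: [32, 5]
BINARY_OP + → 32 + 5 = 37. Stack: [37]
STORE_FAST s → s=37. Stack: []
LOAD_FAST_LOAD_FAST b,y → push -6,-2. Stack: [-6, -2]
BINARY_OP // → -6 // -2 = 3. Stack: [3]
STORE_FAST p → p=3. Stack: []
LOAD_FAST c → push 4. Stack: [4]
LOAD_CONST → push 3. Stack: [4, 3]
BINARY_OP - → 4 - 3 = 1. Stack: [1]
LOAD_FAST_LOAD_FAST c,s → push 4,37. Stack: [1, 4, 37]
BINARY_OP + → 4 + 37 = 41. Stack: [1, 41]
BINARY_OP + → 1 + 41 = 42. Stack: [42]
STORE_FAST v → v=42. Stack: []
LOAD_FAST p → push 3. Stack: [3]
RETURN_VALUE → return 3.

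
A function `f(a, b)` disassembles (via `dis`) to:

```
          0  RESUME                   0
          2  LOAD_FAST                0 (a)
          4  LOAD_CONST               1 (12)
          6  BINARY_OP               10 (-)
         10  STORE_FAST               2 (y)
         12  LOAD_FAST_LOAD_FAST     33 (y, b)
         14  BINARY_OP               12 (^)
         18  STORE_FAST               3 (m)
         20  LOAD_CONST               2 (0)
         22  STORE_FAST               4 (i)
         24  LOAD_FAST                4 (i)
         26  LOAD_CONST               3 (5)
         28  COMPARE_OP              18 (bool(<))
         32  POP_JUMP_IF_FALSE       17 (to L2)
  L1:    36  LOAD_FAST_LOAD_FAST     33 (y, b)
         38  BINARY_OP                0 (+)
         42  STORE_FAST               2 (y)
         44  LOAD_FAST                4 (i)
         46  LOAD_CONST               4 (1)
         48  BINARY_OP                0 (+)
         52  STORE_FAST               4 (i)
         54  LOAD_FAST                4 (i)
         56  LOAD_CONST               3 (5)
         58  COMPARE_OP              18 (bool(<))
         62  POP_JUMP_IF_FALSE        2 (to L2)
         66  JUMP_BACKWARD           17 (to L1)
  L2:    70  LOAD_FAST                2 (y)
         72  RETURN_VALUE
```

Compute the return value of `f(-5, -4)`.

LOAD_FAST a → push -5
LOAD_CONST → push 12
BINARY_OP - → -5 - 12 = -17
STORE_FAST y → y=-17
LOAD_FAST_LOAD_FAST y,b → push -17,-4
BINARY_OP ^ → -17 ^ -4 = 19
STORE_FAST m → m=19
LOAD_CONST → push 0
STORE_FAST i → i=0
LOAD_FAST i → push 0
LOAD_CONST → push 5
COMPARE_OP bool(<) → 0 vs 5 = True
POP_JUMP_IF_FALSE → pop True; no jump
LOAD_FAST_LOAD_FAST y,b → push -17,-4
BINARY_OP + → -17 + -4 = -21
STORE_FAST y → y=-21
LOAD_FAST i → push 0
LOAD_CONST → push 1
BINARY_OP + → 0 + 1 = 1
STORE_FAST i → i=1
LOAD_FAST i → push 1
LOAD_CONST → push 5
COMPARE_OP bool(<) → 1 vs 5 = True
POP_JUMP_IF_FALSE → pop True; no jump
LOAD_FAST_LOAD_FAST y,b → push -21,-4
BINARY_OP + → -21 + -4 = -25
STORE_FAST y → y=-25
LOAD_FAST i → push 1
LOAD_CONST → push 1
BINARY_OP + → 1 + 1 = 2
STORE_FAST i → i=2
LOAD_FAST i → push 2
LOAD_CONST → push 5
COMPARE_OP bool(<) → 2 vs 5 = True
POP_JUMP_IF_FALSE → pop True; no jump
LOAD_FAST_LOAD_FAST y,b → push -25,-4
BINARY_OP + → -25 + -4 = -29
STORE_FAST y → y=-29
LOAD_FAST i → push 2
LOAD_CONST → push 1
BINARY_OP + → 2 + 1 = 3
STORE_FAST i → i=3
LOAD_FAST i → push 3
LOAD_CONST → push 5
COMPARE_OP bool(<) → 3 vs 5 = True
POP_JUMP_IF_FALSE → pop True; no jump
LOAD_FAST_LOAD_FAST y,b → push -29,-4
BINARY_OP + → -29 + -4 = -33
STORE_FAST y → y=-33
LOAD_FAST i → push 3
LOAD_CONST → push 1
BINARY_OP + → 3 + 1 = 4
STORE_FAST i → i=4
LOAD_FAST i → push 4
LOAD_CONST → push 5
COMPARE_OP bool(<) → 4 vs 5 = True
POP_JUMP_IF_FALSE → pop True; no jump
LOAD_FAST_LOAD_FAST y,b → push -33,-4
BINARY_OP + → -33 + -4 = -37
STORE_FAST y → y=-37
LOAD_FAST i → push 4
LOAD_CONST → push 1
BINARY_OP + → 4 + 1 = 5
STORE_FAST i → i=5
LOAD_FAST i → push 5
LOAD_CONST → push 5
COMPARE_OP bool(<) → 5 vs 5 = False
POP_JUMP_IF_FALSE → pop False; jump
LOAD_FAST y → push -37
RETURN_VALUE → return -37.

-37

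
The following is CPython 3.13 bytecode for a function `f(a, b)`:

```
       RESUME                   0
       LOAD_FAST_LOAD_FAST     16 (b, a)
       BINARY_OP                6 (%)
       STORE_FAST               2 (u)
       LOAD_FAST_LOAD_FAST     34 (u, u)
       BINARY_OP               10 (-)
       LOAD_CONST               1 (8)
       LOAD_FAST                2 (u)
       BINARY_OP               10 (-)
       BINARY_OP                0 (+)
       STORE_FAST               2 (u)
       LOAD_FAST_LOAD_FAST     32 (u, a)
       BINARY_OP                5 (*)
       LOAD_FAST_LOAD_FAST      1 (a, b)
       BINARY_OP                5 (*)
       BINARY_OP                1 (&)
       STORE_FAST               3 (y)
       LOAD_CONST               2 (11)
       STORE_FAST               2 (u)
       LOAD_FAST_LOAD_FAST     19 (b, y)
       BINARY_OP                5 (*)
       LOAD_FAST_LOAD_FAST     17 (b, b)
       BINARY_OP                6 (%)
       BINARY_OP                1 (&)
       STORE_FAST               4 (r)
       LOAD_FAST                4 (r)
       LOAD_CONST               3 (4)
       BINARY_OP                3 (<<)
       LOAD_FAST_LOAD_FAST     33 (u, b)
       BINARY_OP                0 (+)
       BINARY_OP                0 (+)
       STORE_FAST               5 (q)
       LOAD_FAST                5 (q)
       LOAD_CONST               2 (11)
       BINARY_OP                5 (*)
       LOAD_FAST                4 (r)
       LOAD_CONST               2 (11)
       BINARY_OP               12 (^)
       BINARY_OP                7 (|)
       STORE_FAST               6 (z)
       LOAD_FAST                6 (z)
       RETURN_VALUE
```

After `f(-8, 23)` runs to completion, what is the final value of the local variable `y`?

-248

LOAD_FAST_LOAD_FAST b,a → push 23,-8. Stack: [23, -8]
BINARY_OP % → 23 % -8 = -1. Stack: [-1]
STORE_FAST u → u=-1. Stack: []
LOAD_FAST_LOAD_FAST u,u → push -1,-1. Stack: [-1, -1]
BINARY_OP - → -1 - -1 = 0. Stack: [0]
LOAD_CONST → push 8. Stack: [0, 8]
LOAD_FAST u → push -1. Stack: [0, 8, -1]
BINARY_OP - → 8 - -1 = 9. Stack: [0, 9]
BINARY_OP + → 0 + 9 = 9. Stack: [9]
STORE_FAST u → u=9. Stack: []
LOAD_FAST_LOAD_FAST u,a → push 9,-8. Stack: [9, -8]
BINARY_OP * → 9 * -8 = -72. Stack: [-72]
LOAD_FAST_LOAD_FAST a,b → push -8,23. Stack: [-72, -8, 23]
BINARY_OP * → -8 * 23 = -184. Stack: [-72, -184]
BINARY_OP & → -72 & -184 = -248. Stack: [-248]
STORE_FAST y → y=-248. Stack: []
LOAD_CONST → push 11. Stack: [11]
STORE_FAST u → u=11. Stack: []
LOAD_FAST_LOAD_FAST b,y → push 23,-248. Stack: [23, -248]
BINARY_OP * → 23 * -248 = -5704. Stack: [-5704]
LOAD_FAST_LOAD_FAST b,b → push 23,23. Stack: [-5704, 23, 23]
BINARY_OP % → 23 % 23 = 0. Stack: [-5704, 0]
BINARY_OP & → -5704 & 0 = 0. Stack: [0]
STORE_FAST r → r=0. Stack: []
LOAD_FAST r → push 0. Stack: [0]
LOAD_CONST → push 4. Stack: [0, 4]
BINARY_OP << → 0 << 4 = 0. Stack: [0]
LOAD_FAST_LOAD_FAST u,b → push 11,23. Stack: [0, 11, 23]
BINARY_OP + → 11 + 23 = 34. Stack: [0, 34]
BINARY_OP + → 0 + 34 = 34. Stack: [34]
STORE_FAST q → q=34. Stack: []
LOAD_FAST q → push 34. Stack: [34]
LOAD_CONST → push 11. Stack: [34, 11]
BINARY_OP * → 34 * 11 = 374. Stack: [374]
LOAD_FAST r → push 0. Stack: [374, 0]
LOAD_CONST → push 11. Stack: [374, 0, 11]
BINARY_OP ^ → 0 ^ 11 = 11. Stack: [374, 11]
BINARY_OP | → 374 | 11 = 383. Stack: [383]
STORE_FAST z → z=383. Stack: []
LOAD_FAST z → push 383. Stack: [383]
RETURN_VALUE → return 383.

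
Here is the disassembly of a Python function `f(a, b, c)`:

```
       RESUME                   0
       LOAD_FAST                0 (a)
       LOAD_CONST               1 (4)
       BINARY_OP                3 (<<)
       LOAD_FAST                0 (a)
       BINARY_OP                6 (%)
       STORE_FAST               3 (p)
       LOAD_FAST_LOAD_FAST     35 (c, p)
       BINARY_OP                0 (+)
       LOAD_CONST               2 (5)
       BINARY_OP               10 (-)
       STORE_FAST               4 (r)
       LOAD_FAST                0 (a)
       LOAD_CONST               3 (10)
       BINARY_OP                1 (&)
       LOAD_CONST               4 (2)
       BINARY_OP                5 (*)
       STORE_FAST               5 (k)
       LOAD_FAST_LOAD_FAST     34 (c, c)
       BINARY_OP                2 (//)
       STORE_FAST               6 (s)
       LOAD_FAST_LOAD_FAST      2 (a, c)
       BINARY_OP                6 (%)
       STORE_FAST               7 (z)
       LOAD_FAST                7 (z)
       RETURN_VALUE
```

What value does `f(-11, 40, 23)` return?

LOAD_FAST a → push -11. Stack: [-11]
LOAD_CONST → push 4. Stack: [-11, 4]
BINARY_OP << → -11 << 4 = -176. Stack: [-176]
LOAD_FAST a → push -11. Stack: [-176, -11]
BINARY_OP % → -176 % -11 = 0. Stack: [0]
STORE_FAST p → p=0. Stack: []
LOAD_FAST_LOAD_FAST c,p → push 23,0. Stack: [23, 0]
BINARY_OP + → 23 + 0 = 23. Stack: [23]
LOAD_CONST → push 5. Stack: [23, 5]
BINARY_OP - → 23 - 5 = 18. Stack: [18]
STORE_FAST r → r=18. Stack: []
LOAD_FAST a → push -11. Stack: [-11]
LOAD_CONST → push 10. Stack: [-11, 10]
BINARY_OP & → -11 & 10 = 0. Stack: [0]
LOAD_CONST → push 2. Stack: [0, 2]
BINARY_OP * → 0 * 2 = 0. Stack: [0]
STORE_FAST k → k=0. Stack: []
LOAD_FAST_LOAD_FAST c,c → push 23,23. Stack: [23, 23]
BINARY_OP // → 23 // 23 = 1. Stack: [1]
STORE_FAST s → s=1. Stack: []
LOAD_FAST_LOAD_FAST a,c → push -11,23. Stack: [-11, 23]
BINARY_OP % → -11 % 23 = 12. Stack: [12]
STORE_FAST z → z=12. Stack: []
LOAD_FAST z → push 12. Stack: [12]
RETURN_VALUE → return 12.

12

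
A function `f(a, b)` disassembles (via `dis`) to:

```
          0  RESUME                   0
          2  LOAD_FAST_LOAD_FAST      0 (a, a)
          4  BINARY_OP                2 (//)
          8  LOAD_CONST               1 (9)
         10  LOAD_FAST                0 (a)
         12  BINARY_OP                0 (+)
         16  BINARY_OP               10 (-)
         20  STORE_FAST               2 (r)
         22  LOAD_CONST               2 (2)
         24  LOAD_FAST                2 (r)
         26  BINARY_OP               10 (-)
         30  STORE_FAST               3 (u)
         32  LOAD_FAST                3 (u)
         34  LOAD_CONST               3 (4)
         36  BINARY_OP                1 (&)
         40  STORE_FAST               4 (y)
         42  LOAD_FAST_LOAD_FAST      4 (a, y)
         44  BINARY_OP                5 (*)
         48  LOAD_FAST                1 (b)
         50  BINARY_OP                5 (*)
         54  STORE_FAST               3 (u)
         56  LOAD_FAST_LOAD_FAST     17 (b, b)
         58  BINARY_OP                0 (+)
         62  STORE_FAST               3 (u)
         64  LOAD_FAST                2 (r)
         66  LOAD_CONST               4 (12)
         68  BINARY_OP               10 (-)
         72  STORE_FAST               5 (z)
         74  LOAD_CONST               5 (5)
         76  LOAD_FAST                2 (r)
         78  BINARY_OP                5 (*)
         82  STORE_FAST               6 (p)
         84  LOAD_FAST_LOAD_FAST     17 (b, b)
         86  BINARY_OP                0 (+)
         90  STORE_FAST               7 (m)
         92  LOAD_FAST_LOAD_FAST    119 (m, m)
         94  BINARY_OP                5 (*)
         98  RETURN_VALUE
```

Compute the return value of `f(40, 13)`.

676

LOAD_FAST_LOAD_FAST a,a → push 40,40. Stack: [40, 40]
BINARY_OP // → 40 // 40 = 1. Stack: [1]
LOAD_CONST → push 9. Stack: [1, 9]
LOAD_FAST a → push 40. Stack: [1, 9, 40]
BINARY_OP + → 9 + 40 = 49. Stack: [1, 49]
BINARY_OP - → 1 - 49 = -48. Stack: [-48]
STORE_FAST r → r=-48. Stack: []
LOAD_CONST → push 2. Stack: [2]
LOAD_FAST r → push -48. Stack: [2, -48]
BINARY_OP - → 2 - -48 = 50. Stack: [50]
STORE_FAST u → u=50. Stack: []
LOAD_FAST u → push 50. Stack: [50]
LOAD_CONST → push 4. Stack: [50, 4]
BINARY_OP & → 50 & 4 = 0. Stack: [0]
STORE_FAST y → y=0. Stack: []
LOAD_FAST_LOAD_FAST a,y → push 40,0. Stack: [40, 0]
BINARY_OP * → 40 * 0 = 0. Stack: [0]
LOAD_FAST b → push 13. Stack: [0, 13]
BINARY_OP * → 0 * 13 = 0. Stack: [0]
STORE_FAST u → u=0. Stack: []
LOAD_FAST_LOAD_FAST b,b → push 13,13. Stack: [13, 13]
BINARY_OP + → 13 + 13 = 26. Stack: [26]
STORE_FAST u → u=26. Stack: []
LOAD_FAST r → push -48. Stack: [-48]
LOAD_CONST → push 12. Stack: [-48, 12]
BINARY_OP - → -48 - 12 = -60. Stack: [-60]
STORE_FAST z → z=-60. Stack: []
LOAD_CONST → push 5. Stack: [5]
LOAD_FAST r → push -48. Stack: [5, -48]
BINARY_OP * → 5 * -48 = -240. Stack: [-240]
STORE_FAST p → p=-240. Stack: []
LOAD_FAST_LOAD_FAST b,b → push 13,13. Stack: [13, 13]
BINARY_OP + → 13 + 13 = 26. Stack: [26]
STORE_FAST m → m=26. Stack: []
LOAD_FAST_LOAD_FAST m,m → push 26,26. Stack: [26, 26]
BINARY_OP * → 26 * 26 = 676. Stack: [676]
RETURN_VALUE → return 676.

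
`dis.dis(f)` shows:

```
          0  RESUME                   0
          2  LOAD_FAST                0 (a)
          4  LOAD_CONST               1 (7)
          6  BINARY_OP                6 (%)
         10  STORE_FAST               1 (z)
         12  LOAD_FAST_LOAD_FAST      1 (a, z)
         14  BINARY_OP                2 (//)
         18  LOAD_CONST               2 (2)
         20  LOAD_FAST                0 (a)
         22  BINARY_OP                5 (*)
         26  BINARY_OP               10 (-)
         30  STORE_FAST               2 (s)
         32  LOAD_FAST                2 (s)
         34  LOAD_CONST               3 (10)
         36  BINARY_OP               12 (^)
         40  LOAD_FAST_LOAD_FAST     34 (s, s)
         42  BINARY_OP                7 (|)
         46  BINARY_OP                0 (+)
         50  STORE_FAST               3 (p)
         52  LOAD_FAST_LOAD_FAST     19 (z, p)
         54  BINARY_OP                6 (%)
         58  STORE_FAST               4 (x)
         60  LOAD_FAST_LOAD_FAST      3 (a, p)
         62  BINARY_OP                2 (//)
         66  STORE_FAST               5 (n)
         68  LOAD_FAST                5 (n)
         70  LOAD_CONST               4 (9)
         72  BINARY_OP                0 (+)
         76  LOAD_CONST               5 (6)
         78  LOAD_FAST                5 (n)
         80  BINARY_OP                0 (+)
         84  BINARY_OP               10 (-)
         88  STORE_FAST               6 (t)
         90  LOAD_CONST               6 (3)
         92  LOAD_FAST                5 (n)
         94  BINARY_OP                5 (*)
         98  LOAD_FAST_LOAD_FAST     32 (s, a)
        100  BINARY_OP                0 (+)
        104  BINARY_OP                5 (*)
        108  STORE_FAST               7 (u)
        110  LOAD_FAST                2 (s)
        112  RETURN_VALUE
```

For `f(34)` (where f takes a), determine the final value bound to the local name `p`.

-116

LOAD_FAST a → push 34. Stack: [34]
LOAD_CONST → push 7. Stack: [34, 7]
BINARY_OP % → 34 % 7 = 6. Stack: [6]
STORE_FAST z → z=6. Stack: []
LOAD_FAST_LOAD_FAST a,z → push 34,6. Stack: [34, 6]
BINARY_OP // → 34 // 6 = 5. Stack: [5]
LOAD_CONST → push 2. Stack: [5, 2]
LOAD_FAST a → push 34. Stack: [5, 2, 34]
BINARY_OP * → 2 * 34 = 68. Stack: [5, 68]
BINARY_OP - → 5 - 68 = -63. Stack: [-63]
STORE_FAST s → s=-63. Stack: []
LOAD_FAST s → push -63. Stack: [-63]
LOAD_CONST → push 10. Stack: [-63, 10]
BINARY_OP ^ → -63 ^ 10 = -53. Stack: [-53]
LOAD_FAST_LOAD_FAST s,s → push -63,-63. Stack: [-53, -63, -63]
BINARY_OP | → -63 | -63 = -63. Stack: [-53, -63]
BINARY_OP + → -53 + -63 = -116. Stack: [-116]
STORE_FAST p → p=-116. Stack: []
LOAD_FAST_LOAD_FAST z,p → push 6,-116. Stack: [6, -116]
BINARY_OP % → 6 % -116 = -110. Stack: [-110]
STORE_FAST x → x=-110. Stack: []
LOAD_FAST_LOAD_FAST a,p → push 34,-116. Stack: [34, -116]
BINARY_OP // → 34 // -116 = -1. Stack: [-1]
STORE_FAST n → n=-1. Stack: []
LOAD_FAST n → push -1. Stack: [-1]
LOAD_CONST → push 9. Stack: [-1, 9]
BINARY_OP + → -1 + 9 = 8. Stack: [8]
LOAD_CONST → push 6. Stack: [8, 6]
LOAD_FAST n → push -1. Stack: [8, 6, -1]
BINARY_OP + → 6 + -1 = 5. Stack: [8, 5]
BINARY_OP - → 8 - 5 = 3. Stack: [3]
STORE_FAST t → t=3. Stack: []
LOAD_CONST → push 3. Stack: [3]
LOAD_FAST n → push -1. Stack: [3, -1]
BINARY_OP * → 3 * -1 = -3. Stack: [-3]
LOAD_FAST_LOAD_FAST s,a → push -63,34. Stack: [-3, -63, 34]
BINARY_OP + → -63 + 34 = -29. Stack: [-3, -29]
BINARY_OP * → -3 * -29 = 87. Stack: [87]
STORE_FAST u → u=87. Stack: []
LOAD_FAST s → push -63. Stack: [-63]
RETURN_VALUE → return -63.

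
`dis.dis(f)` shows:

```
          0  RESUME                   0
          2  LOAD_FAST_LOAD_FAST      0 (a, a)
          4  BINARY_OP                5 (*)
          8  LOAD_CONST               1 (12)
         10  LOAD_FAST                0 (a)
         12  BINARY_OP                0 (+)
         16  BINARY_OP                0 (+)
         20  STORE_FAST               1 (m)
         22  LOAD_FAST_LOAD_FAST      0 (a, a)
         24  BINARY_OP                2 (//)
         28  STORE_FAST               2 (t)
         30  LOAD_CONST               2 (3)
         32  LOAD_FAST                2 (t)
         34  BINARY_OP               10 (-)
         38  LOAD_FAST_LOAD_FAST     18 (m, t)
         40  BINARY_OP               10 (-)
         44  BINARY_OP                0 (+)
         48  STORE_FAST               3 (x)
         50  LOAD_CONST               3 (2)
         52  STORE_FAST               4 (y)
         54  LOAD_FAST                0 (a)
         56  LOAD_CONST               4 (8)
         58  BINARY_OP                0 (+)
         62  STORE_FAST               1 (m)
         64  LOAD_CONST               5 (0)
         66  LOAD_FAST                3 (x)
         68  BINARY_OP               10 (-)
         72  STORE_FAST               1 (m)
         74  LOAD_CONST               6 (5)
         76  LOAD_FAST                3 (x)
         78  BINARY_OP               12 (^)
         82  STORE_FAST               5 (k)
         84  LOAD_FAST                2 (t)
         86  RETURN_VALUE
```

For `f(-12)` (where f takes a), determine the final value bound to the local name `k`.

LOAD_FAST_LOAD_FAST a,a → push -12,-12. Stack: [-12, -12]
BINARY_OP * → -12 * -12 = 144. Stack: [144]
LOAD_CONST → push 12. Stack: [144, 12]
LOAD_FAST a → push -12. Stack: [144, 12, -12]
BINARY_OP + → 12 + -12 = 0. Stack: [144, 0]
BINARY_OP + → 144 + 0 = 144. Stack: [144]
STORE_FAST m → m=144. Stack: []
LOAD_FAST_LOAD_FAST a,a → push -12,-12. Stack: [-12, -12]
BINARY_OP // → -12 // -12 = 1. Stack: [1]
STORE_FAST t → t=1. Stack: []
LOAD_CONST → push 3. Stack: [3]
LOAD_FAST t → push 1. Stack: [3, 1]
BINARY_OP - → 3 - 1 = 2. Stack: [2]
LOAD_FAST_LOAD_FAST m,t → push 144,1. Stack: [2, 144, 1]
BINARY_OP - → 144 - 1 = 143. Stack: [2, 143]
BINARY_OP + → 2 + 143 = 145. Stack: [145]
STORE_FAST x → x=145. Stack: []
LOAD_CONST → push 2. Stack: [2]
STORE_FAST y → y=2. Stack: []
LOAD_FAST a → push -12. Stack: [-12]
LOAD_CONST → push 8. Stack: [-12, 8]
BINARY_OP + → -12 + 8 = -4. Stack: [-4]
STORE_FAST m → m=-4. Stack: []
LOAD_CONST → push 0. Stack: [0]
LOAD_FAST x → push 145. Stack: [0, 145]
BINARY_OP - → 0 - 145 = -145. Stack: [-145]
STORE_FAST m → m=-145. Stack: []
LOAD_CONST → push 5. Stack: [5]
LOAD_FAST x → push 145. Stack: [5, 145]
BINARY_OP ^ → 5 ^ 145 = 148. Stack: [148]
STORE_FAST k → k=148. Stack: []
LOAD_FAST t → push 1. Stack: [1]
RETURN_VALUE → return 1.

148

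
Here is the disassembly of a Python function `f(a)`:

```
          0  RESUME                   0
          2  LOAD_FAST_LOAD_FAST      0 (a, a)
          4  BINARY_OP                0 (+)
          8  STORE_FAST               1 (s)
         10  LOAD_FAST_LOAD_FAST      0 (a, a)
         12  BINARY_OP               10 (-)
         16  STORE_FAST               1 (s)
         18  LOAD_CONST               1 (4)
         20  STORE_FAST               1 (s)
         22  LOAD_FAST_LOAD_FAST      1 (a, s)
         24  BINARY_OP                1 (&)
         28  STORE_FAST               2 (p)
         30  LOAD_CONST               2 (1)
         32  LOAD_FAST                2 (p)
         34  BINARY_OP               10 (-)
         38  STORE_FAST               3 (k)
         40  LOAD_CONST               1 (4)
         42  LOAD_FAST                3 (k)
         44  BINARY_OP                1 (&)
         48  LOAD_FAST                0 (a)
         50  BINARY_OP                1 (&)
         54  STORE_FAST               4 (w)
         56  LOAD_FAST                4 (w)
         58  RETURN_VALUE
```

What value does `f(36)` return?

LOAD_FAST_LOAD_FAST a,a → push 36,36. Stack: [36, 36]
BINARY_OP + → 36 + 36 = 72. Stack: [72]
STORE_FAST s → s=72. Stack: []
LOAD_FAST_LOAD_FAST a,a → push 36,36. Stack: [36, 36]
BINARY_OP - → 36 - 36 = 0. Stack: [0]
STORE_FAST s → s=0. Stack: []
LOAD_CONST → push 4. Stack: [4]
STORE_FAST s → s=4. Stack: []
LOAD_FAST_LOAD_FAST a,s → push 36,4. Stack: [36, 4]
BINARY_OP & → 36 & 4 = 4. Stack: [4]
STORE_FAST p → p=4. Stack: []
LOAD_CONST → push 1. Stack: [1]
LOAD_FAST p → push 4. Stack: [1, 4]
BINARY_OP - → 1 - 4 = -3. Stack: [-3]
STORE_FAST k → k=-3. Stack: []
LOAD_CONST → push 4. Stack: [4]
LOAD_FAST k → push -3. Stack: [4, -3]
BINARY_OP & → 4 & -3 = 4. Stack: [4]
LOAD_FAST a → push 36. Stack: [4, 36]
BINARY_OP & → 4 & 36 = 4. Stack: [4]
STORE_FAST w → w=4. Stack: []
LOAD_FAST w → push 4. Stack: [4]
RETURN_VALUE → return 4.

4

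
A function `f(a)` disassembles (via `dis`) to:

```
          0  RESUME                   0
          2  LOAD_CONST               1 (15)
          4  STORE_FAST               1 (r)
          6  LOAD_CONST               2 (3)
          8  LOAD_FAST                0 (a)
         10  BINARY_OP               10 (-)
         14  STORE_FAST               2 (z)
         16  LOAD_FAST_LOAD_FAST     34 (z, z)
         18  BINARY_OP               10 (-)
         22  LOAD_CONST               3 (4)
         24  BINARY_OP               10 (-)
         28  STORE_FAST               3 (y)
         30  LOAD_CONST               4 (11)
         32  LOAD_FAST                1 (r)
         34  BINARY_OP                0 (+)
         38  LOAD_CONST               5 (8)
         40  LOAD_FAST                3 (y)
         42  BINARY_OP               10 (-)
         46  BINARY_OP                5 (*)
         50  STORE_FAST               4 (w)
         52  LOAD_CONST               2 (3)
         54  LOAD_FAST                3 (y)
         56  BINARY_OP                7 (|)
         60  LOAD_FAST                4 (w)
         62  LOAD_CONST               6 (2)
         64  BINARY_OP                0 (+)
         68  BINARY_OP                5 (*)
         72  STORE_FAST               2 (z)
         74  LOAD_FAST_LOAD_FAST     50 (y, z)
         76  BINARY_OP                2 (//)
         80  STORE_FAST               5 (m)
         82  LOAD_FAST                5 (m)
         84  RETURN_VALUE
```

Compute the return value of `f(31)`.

LOAD_CONST → push 15. Stack: [15]
STORE_FAST r → r=15. Stack: []
LOAD_CONST → push 3. Stack: [3]
LOAD_FAST a → push 31. Stack: [3, 31]
BINARY_OP - → 3 - 31 = -28. Stack: [-28]
STORE_FAST z → z=-28. Stack: []
LOAD_FAST_LOAD_FAST z,z → push -28,-28. Stack: [-28, -28]
BINARY_OP - → -28 - -28 = 0. Stack: [0]
LOAD_CONST → push 4. Stack: [0, 4]
BINARY_OP - → 0 - 4 = -4. Stack: [-4]
STORE_FAST y → y=-4. Stack: []
LOAD_CONST → push 11. Stack: [11]
LOAD_FAST r → push 15. Stack: [11, 15]
BINARY_OP + → 11 + 15 = 26. Stack: [26]
LOAD_CONST → push 8. Stack: [26, 8]
LOAD_FAST y → push -4. Stack: [26, 8, -4]
BINARY_OP - → 8 - -4 = 12. Stack: [26, 12]
BINARY_OP * → 26 * 12 = 312. Stack: [312]
STORE_FAST w → w=312. Stack: []
LOAD_CONST → push 3. Stack: [3]
LOAD_FAST y → push -4. Stack: [3, -4]
BINARY_OP | → 3 | -4 = -1. Stack: [-1]
LOAD_FAST w → push 312. Stack: [-1, 312]
LOAD_CONST → push 2. Stack: [-1, 312, 2]
BINARY_OP + → 312 + 2 = 314. Stack: [-1, 314]
BINARY_OP * → -1 * 314 = -314. Stack: [-314]
STORE_FAST z → z=-314. Stack: []
LOAD_FAST_LOAD_FAST y,z → push -4,-314. Stack: [-4, -314]
BINARY_OP // → -4 // -314 = 0. Stack: [0]
STORE_FAST m → m=0. Stack: []
LOAD_FAST m → push 0. Stack: [0]
RETURN_VALUE → return 0.

0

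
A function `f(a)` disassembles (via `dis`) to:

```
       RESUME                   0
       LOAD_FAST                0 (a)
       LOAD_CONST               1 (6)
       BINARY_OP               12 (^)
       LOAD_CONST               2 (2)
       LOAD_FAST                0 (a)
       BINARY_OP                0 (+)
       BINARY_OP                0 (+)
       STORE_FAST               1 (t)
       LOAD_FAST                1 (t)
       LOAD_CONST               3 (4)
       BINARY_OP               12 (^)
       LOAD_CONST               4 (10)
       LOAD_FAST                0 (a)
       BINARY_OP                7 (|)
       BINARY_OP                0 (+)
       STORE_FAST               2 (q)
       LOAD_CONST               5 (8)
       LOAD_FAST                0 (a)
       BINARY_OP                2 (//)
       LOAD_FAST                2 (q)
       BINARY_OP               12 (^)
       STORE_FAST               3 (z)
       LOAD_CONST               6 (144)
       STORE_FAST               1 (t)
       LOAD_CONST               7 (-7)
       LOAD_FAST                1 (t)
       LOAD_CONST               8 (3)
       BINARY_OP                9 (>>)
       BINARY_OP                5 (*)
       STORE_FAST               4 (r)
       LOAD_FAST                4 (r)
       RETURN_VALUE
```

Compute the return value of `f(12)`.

LOAD_FAST a → push 12. Stack: [12]
LOAD_CONST → push 6. Stack: [12, 6]
BINARY_OP ^ → 12 ^ 6 = 10. Stack: [10]
LOAD_CONST → push 2. Stack: [10, 2]
LOAD_FAST a → push 12. Stack: [10, 2, 12]
BINARY_OP + → 2 + 12 = 14. Stack: [10, 14]
BINARY_OP + → 10 + 14 = 24. Stack: [24]
STORE_FAST t → t=24. Stack: []
LOAD_FAST t → push 24. Stack: [24]
LOAD_CONST → push 4. Stack: [24, 4]
BINARY_OP ^ → 24 ^ 4 = 28. Stack: [28]
LOAD_CONST → push 10. Stack: [28, 10]
LOAD_FAST a → push 12. Stack: [28, 10, 12]
BINARY_OP | → 10 | 12 = 14. Stack: [28, 14]
BINARY_OP + → 28 + 14 = 42. Stack: [42]
STORE_FAST q → q=42. Stack: []
LOAD_CONST → push 8. Stack: [8]
LOAD_FAST a → push 12. Stack: [8, 12]
BINARY_OP // → 8 // 12 = 0. Stack: [0]
LOAD_FAST q → push 42. Stack: [0, 42]
BINARY_OP ^ → 0 ^ 42 = 42. Stack: [42]
STORE_FAST z → z=42. Stack: []
LOAD_CONST → push 144. Stack: [144]
STORE_FAST t → t=144. Stack: []
LOAD_CONST → push -7. Stack: [-7]
LOAD_FAST t → push 144. Stack: [-7, 144]
LOAD_CONST → push 3. Stack: [-7, 144, 3]
BINARY_OP >> → 144 >> 3 = 18. Stack: [-7, 18]
BINARY_OP * → -7 * 18 = -126. Stack: [-126]
STORE_FAST r → r=-126. Stack: []
LOAD_FAST r → push -126. Stack: [-126]
RETURN_VALUE → return -126.

-126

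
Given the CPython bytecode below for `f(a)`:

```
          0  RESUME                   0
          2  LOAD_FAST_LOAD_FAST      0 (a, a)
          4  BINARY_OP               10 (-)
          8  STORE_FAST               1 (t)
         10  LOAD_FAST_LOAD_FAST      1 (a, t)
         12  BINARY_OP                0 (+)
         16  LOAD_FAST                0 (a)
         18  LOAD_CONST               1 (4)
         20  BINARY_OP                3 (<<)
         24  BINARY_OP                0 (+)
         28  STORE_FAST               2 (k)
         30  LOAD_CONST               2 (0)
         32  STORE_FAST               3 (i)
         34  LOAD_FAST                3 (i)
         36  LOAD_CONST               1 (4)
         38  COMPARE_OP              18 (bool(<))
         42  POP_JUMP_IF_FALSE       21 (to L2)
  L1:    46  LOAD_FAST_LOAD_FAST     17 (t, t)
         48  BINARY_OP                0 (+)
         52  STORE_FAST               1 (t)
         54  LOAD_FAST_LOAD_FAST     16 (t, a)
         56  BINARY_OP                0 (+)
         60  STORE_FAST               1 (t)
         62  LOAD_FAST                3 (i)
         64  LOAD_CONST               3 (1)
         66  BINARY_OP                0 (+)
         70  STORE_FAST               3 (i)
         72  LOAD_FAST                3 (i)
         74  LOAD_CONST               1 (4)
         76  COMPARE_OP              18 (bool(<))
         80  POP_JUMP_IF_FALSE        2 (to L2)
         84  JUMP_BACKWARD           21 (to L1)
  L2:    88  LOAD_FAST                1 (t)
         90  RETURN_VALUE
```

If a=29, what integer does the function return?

LOAD_FAST_LOAD_FAST a,a → push 29,29
BINARY_OP - → 29 - 29 = 0
STORE_FAST t → t=0
LOAD_FAST_LOAD_FAST a,t → push 29,0
BINARY_OP + → 29 + 0 = 29
LOAD_FAST a → push 29
LOAD_CONST → push 4
BINARY_OP << → 29 << 4 = 464
BINARY_OP + → 29 + 464 = 493
STORE_FAST k → k=493
LOAD_CONST → push 0
STORE_FAST i → i=0
LOAD_FAST i → push 0
LOAD_CONST → push 4
COMPARE_OP bool(<) → 0 vs 4 = True
POP_JUMP_IF_FALSE → pop True; no jump
LOAD_FAST_LOAD_FAST t,t → push 0,0
BINARY_OP + → 0 + 0 = 0
STORE_FAST t → t=0
LOAD_FAST_LOAD_FAST t,a → push 0,29
BINARY_OP + → 0 + 29 = 29
STORE_FAST t → t=29
LOAD_FAST i → push 0
LOAD_CONST → push 1
BINARY_OP + → 0 + 1 = 1
STORE_FAST i → i=1
LOAD_FAST i → push 1
LOAD_CONST → push 4
COMPARE_OP bool(<) → 1 vs 4 = True
POP_JUMP_IF_FALSE → pop True; no jump
LOAD_FAST_LOAD_FAST t,t → push 29,29
BINARY_OP + → 29 + 29 = 58
STORE_FAST t → t=58
LOAD_FAST_LOAD_FAST t,a → push 58,29
BINARY_OP + → 58 + 29 = 87
STORE_FAST t → t=87
LOAD_FAST i → push 1
LOAD_CONST → push 1
BINARY_OP + → 1 + 1 = 2
STORE_FAST i → i=2
LOAD_FAST i → push 2
LOAD_CONST → push 4
COMPARE_OP bool(<) → 2 vs 4 = True
POP_JUMP_IF_FALSE → pop True; no jump
LOAD_FAST_LOAD_FAST t,t → push 87,87
BINARY_OP + → 87 + 87 = 174
STORE_FAST t → t=174
LOAD_FAST_LOAD_FAST t,a → push 174,29
BINARY_OP + → 174 + 29 = 203
STORE_FAST t → t=203
LOAD_FAST i → push 2
LOAD_CONST → push 1
BINARY_OP + → 2 + 1 = 3
STORE_FAST i → i=3
LOAD_FAST i → push 3
LOAD_CONST → push 4
COMPARE_OP bool(<) → 3 vs 4 = True
POP_JUMP_IF_FALSE → pop True; no jump
LOAD_FAST_LOAD_FAST t,t → push 203,203
BINARY_OP + → 203 + 203 = 406
STORE_FAST t → t=406
LOAD_FAST_LOAD_FAST t,a → push 406,29
BINARY_OP + → 406 + 29 = 435
STORE_FAST t → t=435
LOAD_FAST i → push 3
LOAD_CONST → push 1
BINARY_OP + → 3 + 1 = 4
STORE_FAST i → i=4
LOAD_FAST i → push 4
LOAD_CONST → push 4
COMPARE_OP bool(<) → 4 vs 4 = False
POP_JUMP_IF_FALSE → pop False; jump
LOAD_FAST t → push 435
RETURN_VALUE → return 435.

435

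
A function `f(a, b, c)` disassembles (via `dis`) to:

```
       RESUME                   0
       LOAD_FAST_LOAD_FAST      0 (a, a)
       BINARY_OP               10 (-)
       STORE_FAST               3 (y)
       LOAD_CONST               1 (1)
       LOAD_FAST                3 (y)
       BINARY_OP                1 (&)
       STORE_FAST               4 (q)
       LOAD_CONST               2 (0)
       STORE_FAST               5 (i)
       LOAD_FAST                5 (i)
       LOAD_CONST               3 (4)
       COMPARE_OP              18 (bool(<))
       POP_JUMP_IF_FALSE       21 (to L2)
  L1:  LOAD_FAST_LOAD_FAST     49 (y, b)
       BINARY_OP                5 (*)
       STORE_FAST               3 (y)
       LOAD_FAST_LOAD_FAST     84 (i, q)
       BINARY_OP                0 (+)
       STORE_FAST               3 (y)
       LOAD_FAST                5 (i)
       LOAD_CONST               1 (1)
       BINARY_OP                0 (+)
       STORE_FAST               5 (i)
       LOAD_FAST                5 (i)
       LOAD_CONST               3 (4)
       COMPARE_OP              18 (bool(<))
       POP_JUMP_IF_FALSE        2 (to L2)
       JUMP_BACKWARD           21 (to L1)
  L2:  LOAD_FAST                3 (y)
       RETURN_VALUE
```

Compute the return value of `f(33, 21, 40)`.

3

LOAD_FAST_LOAD_FAST a,a → push 33,33
BINARY_OP - → 33 - 33 = 0
STORE_FAST y → y=0
LOAD_CONST → push 1
LOAD_FAST y → push 0
BINARY_OP & → 1 & 0 = 0
STORE_FAST q → q=0
LOAD_CONST → push 0
STORE_FAST i → i=0
LOAD_FAST i → push 0
LOAD_CONST → push 4
COMPARE_OP bool(<) → 0 vs 4 = True
POP_JUMP_IF_FALSE → pop True; no jump
LOAD_FAST_LOAD_FAST y,b → push 0,21
BINARY_OP * → 0 * 21 = 0
STORE_FAST y → y=0
LOAD_FAST_LOAD_FAST i,q → push 0,0
BINARY_OP + → 0 + 0 = 0
STORE_FAST y → y=0
LOAD_FAST i → push 0
LOAD_CONST → push 1
BINARY_OP + → 0 + 1 = 1
STORE_FAST i → i=1
LOAD_FAST i → push 1
LOAD_CONST → push 4
COMPARE_OP bool(<) → 1 vs 4 = True
POP_JUMP_IF_FALSE → pop True; no jump
LOAD_FAST_LOAD_FAST y,b → push 0,21
BINARY_OP * → 0 * 21 = 0
STORE_FAST y → y=0
LOAD_FAST_LOAD_FAST i,q → push 1,0
BINARY_OP + → 1 + 0 = 1
STORE_FAST y → y=1
LOAD_FAST i → push 1
LOAD_CONST → push 1
BINARY_OP + → 1 + 1 = 2
STORE_FAST i → i=2
LOAD_FAST i → push 2
LOAD_CONST → push 4
COMPARE_OP bool(<) → 2 vs 4 = True
POP_JUMP_IF_FALSE → pop True; no jump
LOAD_FAST_LOAD_FAST y,b → push 1,21
BINARY_OP * → 1 * 21 = 21
STORE_FAST y → y=21
LOAD_FAST_LOAD_FAST i,q → push 2,0
BINARY_OP + → 2 + 0 = 2
STORE_FAST y → y=2
LOAD_FAST i → push 2
LOAD_CONST → push 1
BINARY_OP + → 2 + 1 = 3
STORE_FAST i → i=3
LOAD_FAST i → push 3
LOAD_CONST → push 4
COMPARE_OP bool(<) → 3 vs 4 = True
POP_JUMP_IF_FALSE → pop True; no jump
LOAD_FAST_LOAD_FAST y,b → push 2,21
BINARY_OP * → 2 * 21 = 42
STORE_FAST y → y=42
LOAD_FAST_LOAD_FAST i,q → push 3,0
BINARY_OP + → 3 + 0 = 3
STORE_FAST y → y=3
LOAD_FAST i → push 3
LOAD_CONST → push 1
BINARY_OP + → 3 + 1 = 4
STORE_FAST i → i=4
LOAD_FAST i → push 4
LOAD_CONST → push 4
COMPARE_OP bool(<) → 4 vs 4 = False
POP_JUMP_IF_FALSE → pop False; jump
LOAD_FAST y → push 3
RETURN_VALUE → return 3.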